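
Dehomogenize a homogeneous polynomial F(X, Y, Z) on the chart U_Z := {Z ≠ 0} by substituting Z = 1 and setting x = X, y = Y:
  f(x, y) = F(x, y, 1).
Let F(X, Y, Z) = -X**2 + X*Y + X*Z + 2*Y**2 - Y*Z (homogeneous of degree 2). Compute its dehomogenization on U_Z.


f(x, y) = -x**2 + x*y + x + 2*y**2 - y

On U_Z we set Z = 1. Each monomial c·X^i·Y^j·Z^k in F becomes c·x^i·y^j·1^k = c·x^i·y^j.
Substituting Z = 1: F(X, Y, 1) = -x**2 + x*y + x + 2*y**2 - y.
Note: deg(f) ≤ deg(F) = 2; strict inequality happens when F is divisible by Z (lost terms).


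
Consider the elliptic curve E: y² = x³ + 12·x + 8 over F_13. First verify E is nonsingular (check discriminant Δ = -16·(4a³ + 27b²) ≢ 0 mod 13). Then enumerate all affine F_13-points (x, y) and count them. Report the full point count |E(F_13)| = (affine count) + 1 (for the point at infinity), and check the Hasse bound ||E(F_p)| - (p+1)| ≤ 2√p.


Affine points = {(2, 1), (2, 12), (4, 4), (4, 9), (6, 6), (6, 7), (9, 0), (10, 6), (10, 7)}; affine count = 9; |E(F_13)| = 10.

Discriminant check: Δ ∝ 4a³ + 27b² = 4·12³ + 27·8² = 4·1728 + 27·64 ≡ 8 (mod 13). Nonzero ⇒ E is nonsingular.
For each x ∈ F_13, compute rhs = x³ + 12·x + 8 mod 13, then count y ∈ F_13 with y² ≡ rhs.
  x = 0: rhs = 8, matching y values: none (0 points).
  x = 1: rhs = 8, matching y values: none (0 points).
  x = 2: rhs = 1, matching y values: 1, 12 (2 points).
  x = 3: rhs = 6, matching y values: none (0 points).
  x = 4: rhs = 3, matching y values: 4, 9 (2 points).
  x = 5: rhs = 11, matching y values: none (0 points).
  x = 6: rhs = 10, matching y values: 6, 7 (2 points).
  x = 7: rhs = 6, matching y values: none (0 points).
  x = 8: rhs = 5, matching y values: none (0 points).
  x = 9: rhs = 0, matching y values: 0 (1 points).
  x = 10: rhs = 10, matching y values: 6, 7 (2 points).
  x = 11: rhs = 2, matching y values: none (0 points).
  x = 12: rhs = 8, matching y values: none (0 points).
Total affine count: 9.
Full point count |E(F_13)| = 9 + 1 = 10.
Hasse bound: |10 − (13+1)| = |-4| = 4 ≤ 2√13 ≈ 7.2111 ✓.


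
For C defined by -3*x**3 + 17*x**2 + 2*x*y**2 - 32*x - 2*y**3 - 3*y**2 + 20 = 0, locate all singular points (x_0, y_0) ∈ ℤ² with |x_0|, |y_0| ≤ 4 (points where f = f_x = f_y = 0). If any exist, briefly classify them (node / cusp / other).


Singular points: {(2, 0)}; classification: node.

Compute partial derivatives:
  f_x = -9*x**2 + 34*x + 2*y**2 - 32.
  f_y = 4*x*y - 6*y**2 - 6*y.
Scan x_0 ∈ {−4, ..., 4}. For each x_0, f_y(x_0, y) is a polynomial in y; find its integer roots y ∈ {−4, ..., 4}, then test f_x and f at those candidates.
  x = -4: f_y(-4, y) = -6*y**2 - 22*y; vanishes at y ∈ {0}. (-4, 0): f_x = -312 ≠ 0.
  x = -3: f_y(-3, y) = -6*y**2 - 18*y; vanishes at y ∈ {-3, 0}. (-3, -3): f_x = -197 ≠ 0; (-3, 0): f_x = -215 ≠ 0.
  x = -2: f_y(-2, y) = -6*y**2 - 14*y; vanishes at y ∈ {0}. (-2, 0): f_x = -136 ≠ 0.
  x = -1: f_y(-1, y) = -6*y**2 - 10*y; vanishes at y ∈ {0}. (-1, 0): f_x = -75 ≠ 0.
  x = 0: f_y(0, y) = -6*y**2 - 6*y; vanishes at y ∈ {-1, 0}. (0, -1): f_x = -30 ≠ 0; (0, 0): f_x = -32 ≠ 0.
  x = 1: f_y(1, y) = -6*y**2 - 2*y; vanishes at y ∈ {0}. (1, 0): f_x = -7 ≠ 0.
  x = 2: f_y(2, y) = -6*y**2 + 2*y; vanishes at y ∈ {0}. (2, 0): f_x = 0, f = 0 — SINGULAR.
  x = 3: f_y(3, y) = -6*y**2 + 6*y; vanishes at y ∈ {0, 1}. (3, 0): f_x = -11 ≠ 0; (3, 1): f_x = -9 ≠ 0.
  x = 4: f_y(4, y) = -6*y**2 + 10*y; vanishes at y ∈ {0}. (4, 0): f_x = -40 ≠ 0.
Only singular point on the grid: (2, 0).
Classify: substitute x = 2 + u, y = 0 + v and expand: f = -3*u**3 - u**2 + 2*u*v**2 - 2*v**3 + v**2.
No constant or linear terms (consistent with a singular point). Quadratic part: -u**2 + v**2. Cubic part: -3*u**3 + 2*u*v**2 - 2*v**3.
The quadratic part v**2 - u**2 = (v − u)(v + u) splits into two distinct linear factors, so there are two distinct tangent lines y − 0 = ±(x − 2) — this is a node (ordinary double point).
Classification: node.


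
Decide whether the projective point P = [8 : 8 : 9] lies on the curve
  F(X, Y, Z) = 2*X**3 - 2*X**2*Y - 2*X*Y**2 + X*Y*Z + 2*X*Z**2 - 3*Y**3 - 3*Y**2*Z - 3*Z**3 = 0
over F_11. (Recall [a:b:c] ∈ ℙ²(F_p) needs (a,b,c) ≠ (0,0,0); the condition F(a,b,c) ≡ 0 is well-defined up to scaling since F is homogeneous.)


F(8,8,9) ≡ 6 (mod 11); P is NOT on the curve.

Evaluate F(8, 8, 9) term-by-term (mod 11).
  2*X**3 ↦ 2·512·1·1 = 1024
  -2*X**2*Y ↦ -2·64·8·1 = -1024
  -2*X*Y**2 ↦ -2·8·64·1 = -1024
  X*Y*Z ↦ 1·8·8·9 = 576
  2*X*Z**2 ↦ 2·8·1·81 = 1296
  -3*Y**3 ↦ -3·1·512·1 = -1536
  -3*Y**2*Z ↦ -3·1·64·9 = -1728
  -3*Z**3 ↦ -3·1·1·729 = -2187
Sum: F(8, 8, 9) = (1024) + (-1024) + (-1024) + (576) + (1296) + (-1536) + (-1728) + (-2187) = -4603.
Reducing mod 11: -4603 ≡ 6 (mod 11).
Since F(a, b, c) ≡ 6 ≠ 0 (mod 11), P does NOT lie on the curve.


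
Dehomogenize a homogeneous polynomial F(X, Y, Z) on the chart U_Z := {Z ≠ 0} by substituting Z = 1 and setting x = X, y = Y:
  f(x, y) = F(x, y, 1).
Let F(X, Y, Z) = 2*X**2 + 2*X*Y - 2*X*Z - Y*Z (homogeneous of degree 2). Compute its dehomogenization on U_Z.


f(x, y) = 2*x**2 + 2*x*y - 2*x - y

On U_Z we set Z = 1. Each monomial c·X^i·Y^j·Z^k in F becomes c·x^i·y^j·1^k = c·x^i·y^j.
Substituting Z = 1: F(X, Y, 1) = 2*x**2 + 2*x*y - 2*x - y.
Note: deg(f) ≤ deg(F) = 2; strict inequality happens when F is divisible by Z (lost terms).


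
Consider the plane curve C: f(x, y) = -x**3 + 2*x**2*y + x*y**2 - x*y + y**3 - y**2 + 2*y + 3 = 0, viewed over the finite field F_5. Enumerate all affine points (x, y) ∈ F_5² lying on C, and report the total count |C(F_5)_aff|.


Affine F_5-points: {(0, 1), (2, 0), (2, 1), (2, 3), (3, 4)}; count = 5.

For each of the 25 pairs (x, y) ∈ F_5², evaluate f(x, y) mod 5. Record the zeros.
  x = 0: [0↦3, 1↦0, 2↦1, 3↦2, 4↦4]  zeros at y ∈ {1}
  x = 1: [0↦2, 1↦1, 2↦1, 3↦3, 4↦3]  zeros at y ∈ ∅
  x = 2: [0↦0, 1↦0, 2↦3, 3↦0, 4↦2]  zeros at y ∈ {0, 1, 3}
  x = 3: [0↦1, 1↦1, 2↦1, 3↦2, 4↦0]  zeros at y ∈ {4}
  x = 4: [0↦4, 1↦3, 2↦4, 3↦3, 4↦1]  zeros at y ∈ ∅
Collecting zeros: affine points = {(0, 1), (2, 0), (2, 1), (2, 3), (3, 4)}.
Total count |C(F_5)_aff| = 5.


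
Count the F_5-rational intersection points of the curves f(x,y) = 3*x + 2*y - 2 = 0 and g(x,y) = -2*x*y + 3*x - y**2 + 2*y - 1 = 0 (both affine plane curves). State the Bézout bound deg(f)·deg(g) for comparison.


Common zeros: {(0, 1), (2, 3)}; count = 2; Bézout bound = 2.

deg(f) = 1, deg(g) = 2, so Bézout bound = 2.
Scan x ∈ F_5. For each x, list the y ∈ F_5 with f(x, y) ≡ 0 and those with g(x, y) ≡ 0 (mod 5); the common zeros in that column are the intersection.
  x = 0: f ≡ 0 at y ∈ {1}; g ≡ 0 at y ∈ {1}; common: {1}.
  x = 1: f ≡ 0 at y ∈ {2}; g ≡ 0 at y ∈ ∅; common: ∅.
  x = 2: f ≡ 0 at y ∈ {3}; g ≡ 0 at y ∈ {0, 3}; common: {3}.
  x = 3: f ≡ 0 at y ∈ {4}; g ≡ 0 at y ∈ ∅; common: ∅.
  x = 4: f ≡ 0 at y ∈ {0}; g ≡ 0 at y ∈ {2}; common: ∅.
Collecting: common zeros = {(0, 1), (2, 3)}, so the count is 2.
Comparison with the Bézout bound: 2 ≤ 2 = deg(f)·deg(g), as expected for curves with no common component (the bound is attained).


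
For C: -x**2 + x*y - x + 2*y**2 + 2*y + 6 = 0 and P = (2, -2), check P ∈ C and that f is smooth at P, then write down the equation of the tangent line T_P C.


Tangent line at P: -7*x - 4*y + 6 = 0.

Step 1: f(2, -2) = 0, so P lies on C.
Step 2: partial derivatives
  f_x(x, y) = -2*x + y - 1, f_y(x, y) = x + 4*y + 2.
  f_x(P) = -7, f_y(P) = -4 (gradient nonzero, so P is smooth).
Step 3: tangent line at P: -7·(x − 2) + -4·(y − -2) = 0.
Expanding: -7*x - 4*y + 6 = 0.


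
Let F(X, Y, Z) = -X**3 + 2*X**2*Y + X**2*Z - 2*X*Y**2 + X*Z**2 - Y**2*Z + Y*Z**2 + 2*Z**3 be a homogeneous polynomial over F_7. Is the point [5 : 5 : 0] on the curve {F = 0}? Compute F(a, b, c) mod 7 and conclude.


F(5,5,0) ≡ 1 (mod 7); P is NOT on the curve.

Evaluate F(5, 5, 0) term-by-term (mod 7).
  -X**3 ↦ -1·125·1·1 = -125
  2*X**2*Y ↦ 2·25·5·1 = 250
  X**2*Z ↦ 1·25·1·0 = 0
  -2*X*Y**2 ↦ -2·5·25·1 = -250
  X*Z**2 ↦ 1·5·1·0 = 0
  -Y**2*Z ↦ -1·1·25·0 = 0
  Y*Z**2 ↦ 1·1·5·0 = 0
  2*Z**3 ↦ 2·1·1·0 = 0
Sum: F(5, 5, 0) = (-125) + (250) + (0) + (-250) + (0) + (0) + (0) + (0) = -125.
Reducing mod 7: -125 ≡ 1 (mod 7).
Since F(a, b, c) ≡ 1 ≠ 0 (mod 7), P does NOT lie on the curve.


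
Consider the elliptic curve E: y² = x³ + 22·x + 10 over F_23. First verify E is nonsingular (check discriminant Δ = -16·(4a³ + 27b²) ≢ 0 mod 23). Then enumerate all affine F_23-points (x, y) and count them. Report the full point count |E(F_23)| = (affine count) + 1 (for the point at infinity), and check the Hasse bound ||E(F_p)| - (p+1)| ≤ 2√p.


Affine points = {(2, 4), (2, 19), (4, 1), (4, 22), (6, 6), (6, 17), (7, 1), (7, 22), (8, 10), (8, 13), (12, 1), (12, 22), (13, 3), (13, 20), (14, 7), (14, 16), (15, 9), (15, 14), (20, 3), (20, 20), (21, 2), (21, 21)}; affine count = 22; |E(F_23)| = 23.

Discriminant check: Δ ∝ 4a³ + 27b² = 4·22³ + 27·10² = 4·10648 + 27·100 ≡ 5 (mod 23). Nonzero ⇒ E is nonsingular.
For each x ∈ F_23, compute rhs = x³ + 22·x + 10 mod 23, then count y ∈ F_23 with y² ≡ rhs.
  x = 0: rhs = 10, matching y values: none (0 points).
  x = 1: rhs = 10, matching y values: none (0 points).
  x = 2: rhs = 16, matching y values: 4, 19 (2 points).
  x = 3: rhs = 11, matching y values: none (0 points).
  x = 4: rhs = 1, matching y values: 1, 22 (2 points).
  x = 5: rhs = 15, matching y values: none (0 points).
  x = 6: rhs = 13, matching y values: 6, 17 (2 points).
  x = 7: rhs = 1, matching y values: 1, 22 (2 points).
  x = 8: rhs = 8, matching y values: 10, 13 (2 points).
  x = 9: rhs = 17, matching y values: none (0 points).
  x = 10: rhs = 11, matching y values: none (0 points).
  x = 11: rhs = 19, matching y values: none (0 points).
  x = 12: rhs = 1, matching y values: 1, 22 (2 points).
  x = 13: rhs = 9, matching y values: 3, 20 (2 points).
  x = 14: rhs = 3, matching y values: 7, 16 (2 points).
  x = 15: rhs = 12, matching y values: 9, 14 (2 points).
  x = 16: rhs = 19, matching y values: none (0 points).
  x = 17: rhs = 7, matching y values: none (0 points).
  x = 18: rhs = 5, matching y values: none (0 points).
  x = 19: rhs = 19, matching y values: none (0 points).
  x = 20: rhs = 9, matching y values: 3, 20 (2 points).
  x = 21: rhs = 4, matching y values: 2, 21 (2 points).
  x = 22: rhs = 10, matching y values: none (0 points).
Total affine count: 22.
Full point count |E(F_23)| = 22 + 1 = 23.
Hasse bound: |23 − (23+1)| = |-1| = 1 ≤ 2√23 ≈ 9.5917 ✓.


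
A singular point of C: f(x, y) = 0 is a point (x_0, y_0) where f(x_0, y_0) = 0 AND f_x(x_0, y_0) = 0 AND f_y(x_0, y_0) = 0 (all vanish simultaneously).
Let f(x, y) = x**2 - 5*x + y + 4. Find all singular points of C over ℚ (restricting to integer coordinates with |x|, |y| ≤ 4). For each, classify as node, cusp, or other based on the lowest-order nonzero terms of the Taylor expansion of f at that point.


No singular points in the scanned grid; C is smooth there.

Compute partial derivatives:
  f_x = 2*x - 5.
  f_y = 1.
f_y = 1 is a nonzero constant, so f_y never vanishes: no point (x, y) can satisfy f = f_x = f_y = 0. In particular no (x, y) ∈ {−4, ..., 4}² is singular; the curve is smooth.


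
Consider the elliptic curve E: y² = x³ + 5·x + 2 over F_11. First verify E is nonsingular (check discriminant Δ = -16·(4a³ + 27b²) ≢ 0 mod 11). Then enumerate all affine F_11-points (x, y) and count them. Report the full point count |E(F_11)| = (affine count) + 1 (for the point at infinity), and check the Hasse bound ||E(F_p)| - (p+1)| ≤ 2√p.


Affine points = {(2, 3), (2, 8), (3, 0), (4, 3), (4, 8), (5, 3), (5, 8), (8, 2), (8, 9)}; affine count = 9; |E(F_11)| = 10.

Discriminant check: Δ ∝ 4a³ + 27b² = 4·5³ + 27·2² = 4·125 + 27·4 ≡ 3 (mod 11). Nonzero ⇒ E is nonsingular.
For each x ∈ F_11, compute rhs = x³ + 5·x + 2 mod 11, then count y ∈ F_11 with y² ≡ rhs.
  x = 0: rhs = 2, matching y values: none (0 points).
  x = 1: rhs = 8, matching y values: none (0 points).
  x = 2: rhs = 9, matching y values: 3, 8 (2 points).
  x = 3: rhs = 0, matching y values: 0 (1 points).
  x = 4: rhs = 9, matching y values: 3, 8 (2 points).
  x = 5: rhs = 9, matching y values: 3, 8 (2 points).
  x = 6: rhs = 6, matching y values: none (0 points).
  x = 7: rhs = 6, matching y values: none (0 points).
  x = 8: rhs = 4, matching y values: 2, 9 (2 points).
  x = 9: rhs = 6, matching y values: none (0 points).
  x = 10: rhs = 7, matching y values: none (0 points).
Total affine count: 9.
Full point count |E(F_11)| = 9 + 1 = 10.
Hasse bound: |10 − (11+1)| = |-2| = 2 ≤ 2√11 ≈ 6.6332 ✓.


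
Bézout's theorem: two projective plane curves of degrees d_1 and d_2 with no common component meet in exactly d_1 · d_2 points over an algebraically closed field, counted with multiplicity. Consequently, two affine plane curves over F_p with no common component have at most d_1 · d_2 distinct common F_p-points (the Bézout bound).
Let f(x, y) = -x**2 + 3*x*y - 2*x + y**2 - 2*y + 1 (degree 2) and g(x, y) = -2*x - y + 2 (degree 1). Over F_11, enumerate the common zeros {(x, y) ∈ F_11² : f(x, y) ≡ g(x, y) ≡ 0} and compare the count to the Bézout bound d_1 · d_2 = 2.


Common zeros: {(2, 9), (9, 6)}; count = 2; Bézout bound = 2.

deg(f) = 2, deg(g) = 1, so Bézout bound = 2.
Scan x ∈ F_11. For each x, list the y ∈ F_11 with f(x, y) ≡ 0 and those with g(x, y) ≡ 0 (mod 11); the common zeros in that column are the intersection.
  x = 0: f ≡ 0 at y ∈ {1}; g ≡ 0 at y ∈ {2}; common: ∅.
  x = 1: f ≡ 0 at y ∈ {1, 9}; g ≡ 0 at y ∈ {0}; common: ∅.
  x = 2: f ≡ 0 at y ∈ {9}; g ≡ 0 at y ∈ {9}; common: {9}.
  x = 3: f ≡ 0 at y ∈ ∅; g ≡ 0 at y ∈ {7}; common: ∅.
  x = 4: f ≡ 0 at y ∈ {4, 8}; g ≡ 0 at y ∈ {5}; common: ∅.
  x = 5: f ≡ 0 at y ∈ ∅; g ≡ 0 at y ∈ {3}; common: ∅.
  x = 6: f ≡ 0 at y ∈ {2, 4}; g ≡ 0 at y ∈ {1}; common: ∅.
  x = 7: f ≡ 0 at y ∈ {6, 8}; g ≡ 0 at y ∈ {10}; common: ∅.
  x = 8: f ≡ 0 at y ∈ ∅; g ≡ 0 at y ∈ {8}; common: ∅.
  x = 9: f ≡ 0 at y ∈ {2, 6}; g ≡ 0 at y ∈ {6}; common: {6}.
  x = 10: f ≡ 0 at y ∈ ∅; g ≡ 0 at y ∈ {4}; common: ∅.
Collecting: common zeros = {(2, 9), (9, 6)}, so the count is 2.
Comparison with the Bézout bound: 2 ≤ 2 = deg(f)·deg(g), as expected for curves with no common component (the bound is attained).


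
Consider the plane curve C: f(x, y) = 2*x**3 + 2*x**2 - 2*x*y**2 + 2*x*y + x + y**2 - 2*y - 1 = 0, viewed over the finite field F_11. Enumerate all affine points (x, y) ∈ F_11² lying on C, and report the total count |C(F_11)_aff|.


Affine F_11-points: {(1, 2), (1, 9), (3, 7), (6, 3), (9, 0), (9, 10)}; count = 6.

For each of the 121 pairs (x, y) ∈ F_11², evaluate f(x, y) mod 11. Record the zeros.
  x = 0: [0↦10, 1↦9, 2↦10, 3↦2, 4↦7, 5↦3, 6↦1, 7↦1, 8↦3, 9↦7, 10↦2]  zeros at y ∈ ∅
  x = 1: [0↦4, 1↦3, 2↦0, 3↦6, 4↦10, 5↦1, 6↦1, 7↦10, 8↦6, 9↦0, 10↦3]  zeros at y ∈ {2, 9}
  x = 2: [0↦3, 1↦2, 2↦6, 3↦4, 4↦7, 5↦4, 6↦6, 7↦2, 8↦3, 9↦9, 10↦9]  zeros at y ∈ ∅
  x = 3: [0↦8, 1↦7, 2↦7, 3↦8, 4↦10, 5↦2, 6↦6, 7↦0, 8↦6, 9↦2, 10↦10]  zeros at y ∈ {7}
  x = 4: [0↦9, 1↦8, 2↦4, 3↦8, 4↦9, 5↦7, 6↦2, 7↦5, 8↦5, 9↦2, 10↦7]  zeros at y ∈ ∅
  x = 5: [0↦7, 1↦6, 2↦9, 3↦5, 4↦5, 5↦9, 6↦6, 7↦7, 8↦1, 9↦10, 10↦1]  zeros at y ∈ ∅
  x = 6: [0↦3, 1↦2, 2↦1, 3↦0, 4↦10, 5↦9, 6↦8, 7↦7, 8↦6, 9↦5, 10↦4]  zeros at y ∈ {3}
  x = 7: [0↦9, 1↦8, 2↦3, 3↦5, 4↦3, 5↦8, 6↦9, 7↦6, 8↦10, 9↦10, 10↦6]  zeros at y ∈ ∅
  x = 8: [0↦4, 1↦3, 2↦5, 3↦10, 4↦7, 5↦7, 6↦10, 7↦5, 8↦3, 9↦4, 10↦8]  zeros at y ∈ ∅
  x = 9: [0↦0, 1↦10, 2↦8, 3↦5, 4↦1, 5↦7, 6↦1, 7↦5, 8↦8, 9↦10, 10↦0]  zeros at y ∈ {0, 10}
  x = 10: [0↦9, 1↦8, 2↦2, 3↦2, 4↦8, 5↦9, 6↦5, 7↦7, 8↦4, 9↦7, 10↦5]  zeros at y ∈ ∅
Collecting zeros: affine points = {(1, 2), (1, 9), (3, 7), (6, 3), (9, 0), (9, 10)}.
Total count |C(F_11)_aff| = 6.


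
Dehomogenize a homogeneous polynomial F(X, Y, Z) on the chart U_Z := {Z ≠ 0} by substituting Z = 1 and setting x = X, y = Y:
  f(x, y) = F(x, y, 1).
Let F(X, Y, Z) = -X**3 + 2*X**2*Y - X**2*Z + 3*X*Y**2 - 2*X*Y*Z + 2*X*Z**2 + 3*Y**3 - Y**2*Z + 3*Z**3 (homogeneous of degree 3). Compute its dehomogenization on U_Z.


f(x, y) = -x**3 + 2*x**2*y - x**2 + 3*x*y**2 - 2*x*y + 2*x + 3*y**3 - y**2 + 3

On U_Z we set Z = 1. Each monomial c·X^i·Y^j·Z^k in F becomes c·x^i·y^j·1^k = c·x^i·y^j.
Substituting Z = 1: F(X, Y, 1) = -x**3 + 2*x**2*y - x**2 + 3*x*y**2 - 2*x*y + 2*x + 3*y**3 - y**2 + 3.
Note: deg(f) ≤ deg(F) = 3; strict inequality happens when F is divisible by Z (lost terms).


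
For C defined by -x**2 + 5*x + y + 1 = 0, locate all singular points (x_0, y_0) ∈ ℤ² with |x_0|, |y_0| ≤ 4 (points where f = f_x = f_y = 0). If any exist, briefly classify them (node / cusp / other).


No singular points in the scanned grid; C is smooth there.

Compute partial derivatives:
  f_x = 5 - 2*x.
  f_y = 1.
f_y = 1 is a nonzero constant, so f_y never vanishes: no point (x, y) can satisfy f = f_x = f_y = 0. In particular no (x, y) ∈ {−4, ..., 4}² is singular; the curve is smooth.


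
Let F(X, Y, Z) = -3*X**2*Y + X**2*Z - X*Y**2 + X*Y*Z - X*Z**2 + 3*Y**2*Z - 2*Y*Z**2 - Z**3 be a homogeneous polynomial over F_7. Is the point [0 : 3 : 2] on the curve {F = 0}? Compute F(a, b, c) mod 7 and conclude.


F(0,3,2) ≡ 1 (mod 7); P is NOT on the curve.

Evaluate F(0, 3, 2) term-by-term (mod 7).
  -3*X**2*Y ↦ -3·0·3·1 = 0
  X**2*Z ↦ 1·0·1·2 = 0
  -X*Y**2 ↦ -1·0·9·1 = 0
  X*Y*Z ↦ 1·0·3·2 = 0
  -X*Z**2 ↦ -1·0·1·4 = 0
  3*Y**2*Z ↦ 3·1·9·2 = 54
  -2*Y*Z**2 ↦ -2·1·3·4 = -24
  -Z**3 ↦ -1·1·1·8 = -8
Sum: F(0, 3, 2) = (0) + (0) + (0) + (0) + (0) + (54) + (-24) + (-8) = 22.
Reducing mod 7: 22 ≡ 1 (mod 7).
Since F(a, b, c) ≡ 1 ≠ 0 (mod 7), P does NOT lie on the curve.


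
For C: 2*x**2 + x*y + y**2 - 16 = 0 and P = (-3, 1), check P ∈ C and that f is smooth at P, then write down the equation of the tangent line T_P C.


Tangent line at P: -11*x - y - 32 = 0.

Step 1: f(-3, 1) = 0, so P lies on C.
Step 2: partial derivatives
  f_x(x, y) = 4*x + y, f_y(x, y) = x + 2*y.
  f_x(P) = -11, f_y(P) = -1 (gradient nonzero, so P is smooth).
Step 3: tangent line at P: -11·(x − -3) + -1·(y − 1) = 0.
Expanding: -11*x - y - 32 = 0.


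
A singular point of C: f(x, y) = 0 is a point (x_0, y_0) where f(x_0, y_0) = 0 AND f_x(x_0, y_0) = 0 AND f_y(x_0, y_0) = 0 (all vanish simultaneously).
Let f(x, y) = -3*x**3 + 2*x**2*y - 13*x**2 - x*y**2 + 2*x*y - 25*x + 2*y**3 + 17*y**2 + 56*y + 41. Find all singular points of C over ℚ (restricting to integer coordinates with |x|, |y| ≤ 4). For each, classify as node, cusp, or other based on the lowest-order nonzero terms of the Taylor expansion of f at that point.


Singular points: {(-2, -3)}; classification: node.

Compute partial derivatives:
  f_x = -9*x**2 + 4*x*y - 26*x - y**2 + 2*y - 25.
  f_y = 2*x**2 - 2*x*y + 2*x + 6*y**2 + 34*y + 56.
Scan x_0 ∈ {−4, ..., 4}. For each x_0, f_y(x_0, y) is a polynomial in y; find its integer roots y ∈ {−4, ..., 4}, then test f_x and f at those candidates.
  x = -4: f_y(-4, y) = 6*y**2 + 42*y + 80; no integer root y with |y| ≤ 4.
  x = -3: f_y(-3, y) = 6*y**2 + 40*y + 68; no integer root y with |y| ≤ 4.
  x = -2: f_y(-2, y) = 6*y**2 + 38*y + 60; vanishes at y ∈ {-3}. (-2, -3): f_x = 0, f = 0 — SINGULAR.
  x = -1: f_y(-1, y) = 6*y**2 + 36*y + 56; no integer root y with |y| ≤ 4.
  x = 0: f_y(0, y) = 6*y**2 + 34*y + 56; no integer root y with |y| ≤ 4.
  x = 1: f_y(1, y) = 6*y**2 + 32*y + 60; no integer root y with |y| ≤ 4.
  x = 2: f_y(2, y) = 6*y**2 + 30*y + 68; no integer root y with |y| ≤ 4.
  x = 3: f_y(3, y) = 6*y**2 + 28*y + 80; no integer root y with |y| ≤ 4.
  x = 4: f_y(4, y) = 6*y**2 + 26*y + 96; no integer root y with |y| ≤ 4.
Only singular point on the grid: (-2, -3).
Classify: substitute x = -2 + u, y = -3 + v and expand: f = -3*u**3 + 2*u**2*v - u**2 - u*v**2 + 2*v**3 + v**2.
No constant or linear terms (consistent with a singular point). Quadratic part: -u**2 + v**2. Cubic part: -3*u**3 + 2*u**2*v - u*v**2 + 2*v**3.
The quadratic part v**2 - u**2 = (v − u)(v + u) splits into two distinct linear factors, so there are two distinct tangent lines y − -3 = ±(x − -2) — this is a node (ordinary double point).
Classification: node.


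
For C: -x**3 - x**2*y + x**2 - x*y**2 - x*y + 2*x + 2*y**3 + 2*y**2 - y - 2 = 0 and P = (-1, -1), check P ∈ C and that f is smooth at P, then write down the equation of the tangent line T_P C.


Tangent line at P: -5*x - y - 6 = 0.

Step 1: f(-1, -1) = 0, so P lies on C.
Step 2: partial derivatives
  f_x(x, y) = -3*x**2 - 2*x*y + 2*x - y**2 - y + 2, f_y(x, y) = -x**2 - 2*x*y - x + 6*y**2 + 4*y - 1.
  f_x(P) = -5, f_y(P) = -1 (gradient nonzero, so P is smooth).
Step 3: tangent line at P: -5·(x − -1) + -1·(y − -1) = 0.
Expanding: -5*x - y - 6 = 0.


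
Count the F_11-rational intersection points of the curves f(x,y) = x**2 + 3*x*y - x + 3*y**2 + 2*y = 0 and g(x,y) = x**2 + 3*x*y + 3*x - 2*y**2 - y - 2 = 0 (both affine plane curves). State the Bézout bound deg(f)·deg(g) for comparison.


Common zeros: {(3, 3)}; count = 1; Bézout bound = 4.

deg(f) = 2, deg(g) = 2, so Bézout bound = 4.
Scan x ∈ F_11. For each x, list the y ∈ F_11 with f(x, y) ≡ 0 and those with g(x, y) ≡ 0 (mod 11); the common zeros in that column are the intersection.
  x = 0: f ≡ 0 at y ∈ {0, 3}; g ≡ 0 at y ∈ ∅; common: ∅.
  x = 1: f ≡ 0 at y ∈ {0, 2}; g ≡ 0 at y ∈ {4, 8}; common: ∅.
  x = 2: f ≡ 0 at y ∈ ∅; g ≡ 0 at y ∈ {1, 7}; common: ∅.
  x = 3: f ≡ 0 at y ∈ {3, 8}; g ≡ 0 at y ∈ {1, 3}; common: {3}.
  x = 4: f ≡ 0 at y ∈ ∅; g ≡ 0 at y ∈ ∅; common: ∅.
  x = 5: f ≡ 0 at y ∈ {2, 7}; g ≡ 0 at y ∈ {8, 10}; common: ∅.
  x = 6: f ≡ 0 at y ∈ ∅; g ≡ 0 at y ∈ {4, 10}; common: ∅.
  x = 7: f ≡ 0 at y ∈ {8, 10}; g ≡ 0 at y ∈ {3, 7}; common: ∅.
  x = 8: f ≡ 0 at y ∈ {7, 10}; g ≡ 0 at y ∈ ∅; common: ∅.
  x = 9: f ≡ 0 at y ∈ ∅; g ≡ 0 at y ∈ ∅; common: ∅.
  x = 10: f ≡ 0 at y ∈ ∅; g ≡ 0 at y ∈ ∅; common: ∅.
Collecting: common zeros = {(3, 3)}, so the count is 1.
Comparison with the Bézout bound: 1 ≤ 4 = deg(f)·deg(g), as expected for curves with no common component (the affine F_11-count falls short of the bound because intersections may lie at infinity, over extension fields, or carry multiplicity).


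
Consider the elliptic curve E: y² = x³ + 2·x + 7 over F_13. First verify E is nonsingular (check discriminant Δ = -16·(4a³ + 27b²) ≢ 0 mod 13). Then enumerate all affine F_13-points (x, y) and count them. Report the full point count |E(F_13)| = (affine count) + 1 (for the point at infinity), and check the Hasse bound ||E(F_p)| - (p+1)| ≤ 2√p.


Affine points = {(1, 6), (1, 7), (3, 1), (3, 12), (4, 1), (4, 12), (5, 5), (5, 8), (6, 1), (6, 12), (7, 0), (9, 0), (10, 0), (12, 2), (12, 11)}; affine count = 15; |E(F_13)| = 16.

Discriminant check: Δ ∝ 4a³ + 27b² = 4·2³ + 27·7² = 4·8 + 27·49 ≡ 3 (mod 13). Nonzero ⇒ E is nonsingular.
For each x ∈ F_13, compute rhs = x³ + 2·x + 7 mod 13, then count y ∈ F_13 with y² ≡ rhs.
  x = 0: rhs = 7, matching y values: none (0 points).
  x = 1: rhs = 10, matching y values: 6, 7 (2 points).
  x = 2: rhs = 6, matching y values: none (0 points).
  x = 3: rhs = 1, matching y values: 1, 12 (2 points).
  x = 4: rhs = 1, matching y values: 1, 12 (2 points).
  x = 5: rhs = 12, matching y values: 5, 8 (2 points).
  x = 6: rhs = 1, matching y values: 1, 12 (2 points).
  x = 7: rhs = 0, matching y values: 0 (1 points).
  x = 8: rhs = 2, matching y values: none (0 points).
  x = 9: rhs = 0, matching y values: 0 (1 points).
  x = 10: rhs = 0, matching y values: 0 (1 points).
  x = 11: rhs = 8, matching y values: none (0 points).
  x = 12: rhs = 4, matching y values: 2, 11 (2 points).
Total affine count: 15.
Full point count |E(F_13)| = 15 + 1 = 16.
Hasse bound: |16 − (13+1)| = |2| = 2 ≤ 2√13 ≈ 7.2111 ✓.


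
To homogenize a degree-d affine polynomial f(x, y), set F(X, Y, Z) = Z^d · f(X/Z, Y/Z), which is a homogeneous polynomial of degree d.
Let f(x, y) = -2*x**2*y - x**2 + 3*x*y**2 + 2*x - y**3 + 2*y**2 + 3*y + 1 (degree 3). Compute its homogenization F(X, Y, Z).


F(X, Y, Z) = -2*X**2*Y - X**2*Z + 3*X*Y**2 + 2*X*Z**2 - Y**3 + 2*Y**2*Z + 3*Y*Z**2 + Z**3

deg(f) = 3.
Substitute x = X/Z, y = Y/Z into f, then multiply by Z^3.
  monomial -2·x^2·y^1 ↦ -2·X^2·Y^1·Z^0.
  monomial -1·x^2·y^0 ↦ -1·X^2·Y^0·Z^1.
  monomial 3·x^1·y^2 ↦ 3·X^1·Y^2·Z^0.
  monomial 2·x^1·y^0 ↦ 2·X^1·Y^0·Z^2.
  monomial -1·x^0·y^3 ↦ -1·X^0·Y^3·Z^0.
  monomial 2·x^0·y^2 ↦ 2·X^0·Y^2·Z^1.
  monomial 3·x^0·y^1 ↦ 3·X^0·Y^1·Z^2.
  monomial 1·x^0·y^0 ↦ 1·X^0·Y^0·Z^3.
Collecting: F(X, Y, Z) = -2*X**2*Y - X**2*Z + 3*X*Y**2 + 2*X*Z**2 - Y**3 + 2*Y**2*Z + 3*Y*Z**2 + Z**3.


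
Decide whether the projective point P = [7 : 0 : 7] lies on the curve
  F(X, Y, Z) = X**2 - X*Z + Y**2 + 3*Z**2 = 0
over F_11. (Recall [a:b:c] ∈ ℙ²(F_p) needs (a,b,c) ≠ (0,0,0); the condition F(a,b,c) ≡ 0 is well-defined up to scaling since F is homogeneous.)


F(7,0,7) ≡ 4 (mod 11); P is NOT on the curve.

Evaluate F(7, 0, 7) term-by-term (mod 11).
  X**2 ↦ 1·49·1·1 = 49
  -X*Z ↦ -1·7·1·7 = -49
  Y**2 ↦ 1·1·0·1 = 0
  3*Z**2 ↦ 3·1·1·49 = 147
Sum: F(7, 0, 7) = (49) + (-49) + (0) + (147) = 147.
Reducing mod 11: 147 ≡ 4 (mod 11).
Since F(a, b, c) ≡ 4 ≠ 0 (mod 11), P does NOT lie on the curve.


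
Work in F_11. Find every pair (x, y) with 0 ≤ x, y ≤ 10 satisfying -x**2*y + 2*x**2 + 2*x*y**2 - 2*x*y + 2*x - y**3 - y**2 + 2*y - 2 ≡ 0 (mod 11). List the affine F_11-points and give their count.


Affine F_11-points: {(0, 6), (3, 0), (4, 1), (4, 5), (5, 1), (6, 7), (7, 0), (9, 2), (9, 7), (9, 8), (10, 5), (10, 6), (10, 8)}; count = 13.

For each of the 121 pairs (x, y) ∈ F_11², evaluate f(x, y) mod 11. Record the zeros.
  x = 0: [0↦9, 1↦9, 2↦1, 3↦1, 4↦3, 5↦1, 6↦0, 7↦5, 8↦10, 9↦9, 10↦7]  zeros at y ∈ {6}
  x = 1: [0↦2, 1↦1, 2↦7, 3↦3, 4↦5, 5↦7, 6↦3, 7↦9, 8↦8, 9↦5, 10↦5]  zeros at y ∈ ∅
  x = 2: [0↦10, 1↦6, 2↦2, 3↦3, 4↦3, 5↦7, 6↦9, 7↦3, 8↦5, 9↦9, 10↦9]  zeros at y ∈ ∅
  x = 3: [0↦0, 1↦2, 2↦8, 3↦1, 4↦8, 5↦1, 6↦7, 7↦9, 8↦1, 9↦10, 10↦8]  zeros at y ∈ {0}
  x = 4: [0↦5, 1↦0, 2↦3, 3↦8, 4↦9, 5↦0, 6↦8, 7↦5, 8↦7, 9↦8, 10↦2]  zeros at y ∈ {1, 5}
  x = 5: [0↦3, 1↦0, 2↦9, 3↦2, 4↦6, 5↦4, 6↦1, 7↦2, 8↦1, 9↦3, 10↦2]  zeros at y ∈ {1}
  x = 6: [0↦5, 1↦2, 2↦4, 3↦5, 4↦10, 5↦2, 6↦8, 7↦0, 8↦5, 9↦6, 10↦8]  zeros at y ∈ {7}
  x = 7: [0↦0, 1↦6, 2↦10, 3↦6, 4↦10, 5↦5, 6↦7, 7↦10, 8↦8, 9↦6, 10↦9]  zeros at y ∈ {0}
  x = 8: [0↦10, 1↦1, 2↦5, 3↦5, 4↦6, 5↦2, 6↦9, 7↦10, 8↦10, 9↦3, 10↦5]  zeros at y ∈ ∅
  x = 9: [0↦2, 1↦9, 2↦0, 3↦2, 4↦9, 5↦4, 6↦3, 7↦0, 8↦0, 9↦8, 10↦7]  zeros at y ∈ {2, 7, 8}
  x = 10: [0↦9, 1↦8, 2↦6, 3↦8, 4↦8, 5↦0, 6↦0, 7↦2, 8↦0, 9↦10, 10↦4]  zeros at y ∈ {5, 6, 8}
Collecting zeros: affine points = {(0, 6), (3, 0), (4, 1), (4, 5), (5, 1), (6, 7), (7, 0), (9, 2), (9, 7), (9, 8), (10, 5), (10, 6), (10, 8)}.
Total count |C(F_11)_aff| = 13.


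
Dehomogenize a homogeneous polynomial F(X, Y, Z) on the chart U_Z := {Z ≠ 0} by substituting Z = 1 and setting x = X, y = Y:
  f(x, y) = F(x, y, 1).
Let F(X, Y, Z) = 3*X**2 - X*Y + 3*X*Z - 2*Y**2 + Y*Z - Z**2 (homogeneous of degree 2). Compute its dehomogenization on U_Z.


f(x, y) = 3*x**2 - x*y + 3*x - 2*y**2 + y - 1

On U_Z we set Z = 1. Each monomial c·X^i·Y^j·Z^k in F becomes c·x^i·y^j·1^k = c·x^i·y^j.
Substituting Z = 1: F(X, Y, 1) = 3*x**2 - x*y + 3*x - 2*y**2 + y - 1.
Note: deg(f) ≤ deg(F) = 2; strict inequality happens when F is divisible by Z (lost terms).


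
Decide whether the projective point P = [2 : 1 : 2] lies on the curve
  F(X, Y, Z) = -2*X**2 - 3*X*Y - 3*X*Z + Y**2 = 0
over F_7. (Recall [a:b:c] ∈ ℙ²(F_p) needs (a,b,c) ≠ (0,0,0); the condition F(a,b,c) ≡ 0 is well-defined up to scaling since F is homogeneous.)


F(2,1,2) ≡ 3 (mod 7); P is NOT on the curve.

Evaluate F(2, 1, 2) term-by-term (mod 7).
  -2*X**2 ↦ -2·4·1·1 = -8
  -3*X*Y ↦ -3·2·1·1 = -6
  -3*X*Z ↦ -3·2·1·2 = -12
  Y**2 ↦ 1·1·1·1 = 1
Sum: F(2, 1, 2) = (-8) + (-6) + (-12) + (1) = -25.
Reducing mod 7: -25 ≡ 3 (mod 7).
Since F(a, b, c) ≡ 3 ≠ 0 (mod 7), P does NOT lie on the curve.


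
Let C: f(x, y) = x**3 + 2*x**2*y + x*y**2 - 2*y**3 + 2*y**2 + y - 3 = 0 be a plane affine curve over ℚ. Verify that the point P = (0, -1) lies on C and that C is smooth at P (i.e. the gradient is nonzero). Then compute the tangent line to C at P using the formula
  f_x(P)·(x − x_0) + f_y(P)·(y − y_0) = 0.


Tangent line at P: x - 9*y - 9 = 0.

Step 1: f(0, -1) = 0, so P lies on C.
Step 2: partial derivatives
  f_x(x, y) = 3*x**2 + 4*x*y + y**2, f_y(x, y) = 2*x**2 + 2*x*y - 6*y**2 + 4*y + 1.
  f_x(P) = 1, f_y(P) = -9 (gradient nonzero, so P is smooth).
Step 3: tangent line at P: 1·(x − 0) + -9·(y − -1) = 0.
Expanding: x - 9*y - 9 = 0.


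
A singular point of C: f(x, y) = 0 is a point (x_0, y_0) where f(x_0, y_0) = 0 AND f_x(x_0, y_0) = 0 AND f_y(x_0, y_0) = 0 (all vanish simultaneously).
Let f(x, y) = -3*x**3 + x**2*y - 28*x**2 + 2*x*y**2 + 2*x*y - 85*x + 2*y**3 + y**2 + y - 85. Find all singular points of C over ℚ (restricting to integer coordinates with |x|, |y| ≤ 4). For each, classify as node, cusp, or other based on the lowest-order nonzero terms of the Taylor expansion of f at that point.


Singular points: {(-3, 1)}; classification: cusp.

Compute partial derivatives:
  f_x = -9*x**2 + 2*x*y - 56*x + 2*y**2 + 2*y - 85.
  f_y = x**2 + 4*x*y + 2*x + 6*y**2 + 2*y + 1.
Scan x_0 ∈ {−4, ..., 4}. For each x_0, f_y(x_0, y) is a polynomial in y; find its integer roots y ∈ {−4, ..., 4}, then test f_x and f at those candidates.
  x = -4: f_y(-4, y) = 6*y**2 - 14*y + 9; no integer root y with |y| ≤ 4.
  x = -3: f_y(-3, y) = 6*y**2 - 10*y + 4; vanishes at y ∈ {1}. (-3, 1): f_x = 0, f = 0 — SINGULAR.
  x = -2: f_y(-2, y) = 6*y**2 - 6*y + 1; no integer root y with |y| ≤ 4.
  x = -1: f_y(-1, y) = 6*y**2 - 2*y; vanishes at y ∈ {0}. (-1, 0): f_x = -38 ≠ 0.
  x = 0: f_y(0, y) = 6*y**2 + 2*y + 1; no integer root y with |y| ≤ 4.
  x = 1: f_y(1, y) = 6*y**2 + 6*y + 4; no integer root y with |y| ≤ 4.
  x = 2: f_y(2, y) = 6*y**2 + 10*y + 9; no integer root y with |y| ≤ 4.
  x = 3: f_y(3, y) = 6*y**2 + 14*y + 16; no integer root y with |y| ≤ 4.
  x = 4: f_y(4, y) = 6*y**2 + 18*y + 25; no integer root y with |y| ≤ 4.
Only singular point on the grid: (-3, 1).
Classify: substitute x = -3 + u, y = 1 + v and expand: f = -3*u**3 + u**2*v + 2*u*v**2 + 2*v**3 + v**2.
No constant or linear terms (consistent with a singular point). Quadratic part: v**2. Cubic part: -3*u**3 + u**2*v + 2*u*v**2 + 2*v**3.
The quadratic part v**2 is a perfect square, so there is a single (double) tangent line v = 0, i.e. y = 1. Restricting the cubic part to that line (v = 0) leaves -3*u**3 ≠ 0, so f is not divisible by v and the branch is v² ≈ 3*u**3 to lowest order — this is a cusp.
Classification: cusp.


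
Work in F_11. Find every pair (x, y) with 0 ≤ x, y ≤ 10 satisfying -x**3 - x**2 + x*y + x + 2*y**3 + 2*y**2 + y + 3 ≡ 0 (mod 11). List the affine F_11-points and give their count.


Affine F_11-points: {(0, 5), (1, 10), (2, 1), (2, 4), (2, 5), (3, 1), (5, 1), (6, 4), (7, 3), (8, 5), (10, 6)}; count = 11.

For each of the 121 pairs (x, y) ∈ F_11², evaluate f(x, y) mod 11. Record the zeros.
  x = 0: [0↦3, 1↦8, 2↦7, 3↦1, 4↦2, 5↦0, 6↦7, 7↦2, 8↦8, 9↦4, 10↦2]  zeros at y ∈ {5}
  x = 1: [0↦2, 1↦8, 2↦8, 3↦3, 4↦5, 5↦4, 6↦1, 7↦8, 8↦4, 9↦1, 10↦0]  zeros at y ∈ {10}
  x = 2: [0↦4, 1↦0, 2↦1, 3↦8, 4↦0, 5↦0, 6↦9, 7↦6, 8↦3, 9↦1, 10↦1]  zeros at y ∈ {1, 4, 5}
  x = 3: [0↦3, 1↦0, 2↦2, 3↦10, 4↦3, 5↦4, 6↦3, 7↦1, 8↦10, 9↦9, 10↦10]  zeros at y ∈ {1}
  x = 4: [0↦4, 1↦2, 2↦5, 3↦3, 4↦8, 5↦10, 6↦10, 7↦9, 8↦8, 9↦8, 10↦10]  zeros at y ∈ ∅
  x = 5: [0↦1, 1↦0, 2↦4, 3↦3, 4↦9, 5↦1, 6↦2, 7↦2, 8↦2, 9↦3, 10↦6]  zeros at y ∈ {1}
  x = 6: [0↦10, 1↦10, 2↦4, 3↦4, 4↦0, 5↦4, 6↦6, 7↦7, 8↦8, 9↦10, 10↦3]  zeros at y ∈ {4}
  x = 7: [0↦3, 1↦4, 2↦10, 3↦0, 4↦8, 5↦2, 6↦5, 7↦7, 8↦9, 9↦1, 10↦6]  zeros at y ∈ {3}
  x = 8: [0↦7, 1↦9, 2↦5, 3↦7, 4↦5, 5↦0, 6↦4, 7↦7, 8↦10, 9↦3, 10↦9]  zeros at y ∈ {5}
  x = 9: [0↦5, 1↦8, 2↦5, 3↦8, 4↦7, 5↦3, 6↦8, 7↦1, 8↦5, 9↦10, 10↦6]  zeros at y ∈ ∅
  x = 10: [0↦2, 1↦6, 2↦4, 3↦8, 4↦8, 5↦5, 6↦0, 7↦5, 8↦10, 9↦5, 10↦2]  zeros at y ∈ {6}
Collecting zeros: affine points = {(0, 5), (1, 10), (2, 1), (2, 4), (2, 5), (3, 1), (5, 1), (6, 4), (7, 3), (8, 5), (10, 6)}.
Total count |C(F_11)_aff| = 11.


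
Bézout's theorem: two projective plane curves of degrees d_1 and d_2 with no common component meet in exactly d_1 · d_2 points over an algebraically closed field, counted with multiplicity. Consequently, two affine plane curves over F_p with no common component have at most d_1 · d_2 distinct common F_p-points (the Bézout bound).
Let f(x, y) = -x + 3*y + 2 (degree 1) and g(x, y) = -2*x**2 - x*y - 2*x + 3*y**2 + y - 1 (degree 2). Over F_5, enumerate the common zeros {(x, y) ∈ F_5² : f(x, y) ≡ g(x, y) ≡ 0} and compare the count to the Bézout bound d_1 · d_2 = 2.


Common zeros: {(4, 4)}; count = 1; Bézout bound = 2.

deg(f) = 1, deg(g) = 2, so Bézout bound = 2.
Scan x ∈ F_5. For each x, list the y ∈ F_5 with f(x, y) ≡ 0 and those with g(x, y) ≡ 0 (mod 5); the common zeros in that column are the intersection.
  x = 0: f ≡ 0 at y ∈ {1}; g ≡ 0 at y ∈ ∅; common: ∅.
  x = 1: f ≡ 0 at y ∈ {3}; g ≡ 0 at y ∈ {0}; common: ∅.
  x = 2: f ≡ 0 at y ∈ {0}; g ≡ 0 at y ∈ ∅; common: ∅.
  x = 3: f ≡ 0 at y ∈ {2}; g ≡ 0 at y ∈ {0, 4}; common: ∅.
  x = 4: f ≡ 0 at y ∈ {4}; g ≡ 0 at y ∈ {2, 4}; common: {4}.
Collecting: common zeros = {(4, 4)}, so the count is 1.
Comparison with the Bézout bound: 1 ≤ 2 = deg(f)·deg(g), as expected for curves with no common component (the affine F_5-count falls short of the bound because intersections may lie at infinity, over extension fields, or carry multiplicity).


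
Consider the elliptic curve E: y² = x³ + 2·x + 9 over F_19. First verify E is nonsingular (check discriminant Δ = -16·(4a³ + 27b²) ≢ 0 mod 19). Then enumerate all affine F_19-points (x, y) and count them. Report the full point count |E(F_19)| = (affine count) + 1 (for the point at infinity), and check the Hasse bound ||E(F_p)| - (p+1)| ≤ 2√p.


Affine points = {(0, 3), (0, 16), (3, 2), (3, 17), (4, 9), (4, 10), (5, 7), (5, 12), (6, 3), (6, 16), (7, 9), (7, 10), (8, 9), (8, 10), (13, 3), (13, 16), (14, 8), (14, 11), (17, 4), (17, 15), (18, 5), (18, 14)}; affine count = 22; |E(F_19)| = 23.

Discriminant check: Δ ∝ 4a³ + 27b² = 4·2³ + 27·9² = 4·8 + 27·81 ≡ 15 (mod 19). Nonzero ⇒ E is nonsingular.
For each x ∈ F_19, compute rhs = x³ + 2·x + 9 mod 19, then count y ∈ F_19 with y² ≡ rhs.
  x = 0: rhs = 9, matching y values: 3, 16 (2 points).
  x = 1: rhs = 12, matching y values: none (0 points).
  x = 2: rhs = 2, matching y values: none (0 points).
  x = 3: rhs = 4, matching y values: 2, 17 (2 points).
  x = 4: rhs = 5, matching y values: 9, 10 (2 points).
  x = 5: rhs = 11, matching y values: 7, 12 (2 points).
  x = 6: rhs = 9, matching y values: 3, 16 (2 points).
  x = 7: rhs = 5, matching y values: 9, 10 (2 points).
  x = 8: rhs = 5, matching y values: 9, 10 (2 points).
  x = 9: rhs = 15, matching y values: none (0 points).
  x = 10: rhs = 3, matching y values: none (0 points).
  x = 11: rhs = 13, matching y values: none (0 points).
  x = 12: rhs = 13, matching y values: none (0 points).
  x = 13: rhs = 9, matching y values: 3, 16 (2 points).
  x = 14: rhs = 7, matching y values: 8, 11 (2 points).
  x = 15: rhs = 13, matching y values: none (0 points).
  x = 16: rhs = 14, matching y values: none (0 points).
  x = 17: rhs = 16, matching y values: 4, 15 (2 points).
  x = 18: rhs = 6, matching y values: 5, 14 (2 points).
Total affine count: 22.
Full point count |E(F_19)| = 22 + 1 = 23.
Hasse bound: |23 − (19+1)| = |3| = 3 ≤ 2√19 ≈ 8.7178 ✓.


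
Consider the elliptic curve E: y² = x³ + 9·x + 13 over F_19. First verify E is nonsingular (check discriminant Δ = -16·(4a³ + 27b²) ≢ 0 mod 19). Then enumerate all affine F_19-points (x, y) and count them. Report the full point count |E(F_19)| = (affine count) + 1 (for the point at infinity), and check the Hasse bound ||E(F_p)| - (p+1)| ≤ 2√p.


Affine points = {(1, 2), (1, 17), (2, 1), (2, 18), (6, 6), (6, 13), (7, 1), (7, 18), (9, 5), (9, 14), (10, 1), (10, 18), (12, 5), (12, 14), (13, 3), (13, 16), (16, 4), (16, 15), (17, 5), (17, 14)}; affine count = 20; |E(F_19)| = 21.

Discriminant check: Δ ∝ 4a³ + 27b² = 4·9³ + 27·13² = 4·729 + 27·169 ≡ 12 (mod 19). Nonzero ⇒ E is nonsingular.
For each x ∈ F_19, compute rhs = x³ + 9·x + 13 mod 19, then count y ∈ F_19 with y² ≡ rhs.
  x = 0: rhs = 13, matching y values: none (0 points).
  x = 1: rhs = 4, matching y values: 2, 17 (2 points).
  x = 2: rhs = 1, matching y values: 1, 18 (2 points).
  x = 3: rhs = 10, matching y values: none (0 points).
  x = 4: rhs = 18, matching y values: none (0 points).
  x = 5: rhs = 12, matching y values: none (0 points).
  x = 6: rhs = 17, matching y values: 6, 13 (2 points).
  x = 7: rhs = 1, matching y values: 1, 18 (2 points).
  x = 8: rhs = 8, matching y values: none (0 points).
  x = 9: rhs = 6, matching y values: 5, 14 (2 points).
  x = 10: rhs = 1, matching y values: 1, 18 (2 points).
  x = 11: rhs = 18, matching y values: none (0 points).
  x = 12: rhs = 6, matching y values: 5, 14 (2 points).
  x = 13: rhs = 9, matching y values: 3, 16 (2 points).
  x = 14: rhs = 14, matching y values: none (0 points).
  x = 15: rhs = 8, matching y values: none (0 points).
  x = 16: rhs = 16, matching y values: 4, 15 (2 points).
  x = 17: rhs = 6, matching y values: 5, 14 (2 points).
  x = 18: rhs = 3, matching y values: none (0 points).
Total affine count: 20.
Full point count |E(F_19)| = 20 + 1 = 21.
Hasse bound: |21 − (19+1)| = |1| = 1 ≤ 2√19 ≈ 8.7178 ✓.


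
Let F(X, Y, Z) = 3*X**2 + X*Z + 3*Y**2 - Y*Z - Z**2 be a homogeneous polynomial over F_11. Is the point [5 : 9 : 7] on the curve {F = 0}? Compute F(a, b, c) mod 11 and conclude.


F(5,9,7) ≡ 10 (mod 11); P is NOT on the curve.

Evaluate F(5, 9, 7) term-by-term (mod 11).
  3*X**2 ↦ 3·25·1·1 = 75
  X*Z ↦ 1·5·1·7 = 35
  3*Y**2 ↦ 3·1·81·1 = 243
  -Y*Z ↦ -1·1·9·7 = -63
  -Z**2 ↦ -1·1·1·49 = -49
Sum: F(5, 9, 7) = (75) + (35) + (243) + (-63) + (-49) = 241.
Reducing mod 11: 241 ≡ 10 (mod 11).
Since F(a, b, c) ≡ 10 ≠ 0 (mod 11), P does NOT lie on the curve.


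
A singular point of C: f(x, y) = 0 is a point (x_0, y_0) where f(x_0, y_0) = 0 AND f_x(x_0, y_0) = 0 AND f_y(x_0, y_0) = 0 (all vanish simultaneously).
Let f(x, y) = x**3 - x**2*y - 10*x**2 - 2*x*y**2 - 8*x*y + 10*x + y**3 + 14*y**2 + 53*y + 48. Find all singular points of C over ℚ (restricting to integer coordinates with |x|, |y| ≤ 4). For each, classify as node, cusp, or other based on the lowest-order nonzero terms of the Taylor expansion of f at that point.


Singular points: {(2, -3)}; classification: node.

Compute partial derivatives:
  f_x = 3*x**2 - 2*x*y - 20*x - 2*y**2 - 8*y + 10.
  f_y = -x**2 - 4*x*y - 8*x + 3*y**2 + 28*y + 53.
Scan x_0 ∈ {−4, ..., 4}. For each x_0, f_y(x_0, y) is a polynomial in y; find its integer roots y ∈ {−4, ..., 4}, then test f_x and f at those candidates.
  x = -4: f_y(-4, y) = 3*y**2 + 44*y + 69; no integer root y with |y| ≤ 4.
  x = -3: f_y(-3, y) = 3*y**2 + 40*y + 68; vanishes at y ∈ {-2}. (-3, -2): f_x = 93 ≠ 0.
  x = -2: f_y(-2, y) = 3*y**2 + 36*y + 65; no integer root y with |y| ≤ 4.
  x = -1: f_y(-1, y) = 3*y**2 + 32*y + 60; no integer root y with |y| ≤ 4.
  x = 0: f_y(0, y) = 3*y**2 + 28*y + 53; no integer root y with |y| ≤ 4.
  x = 1: f_y(1, y) = 3*y**2 + 24*y + 44; no integer root y with |y| ≤ 4.
  x = 2: f_y(2, y) = 3*y**2 + 20*y + 33; vanishes at y ∈ {-3}. (2, -3): f_x = 0, f = 0 — SINGULAR.
  x = 3: f_y(3, y) = 3*y**2 + 16*y + 20; vanishes at y ∈ {-2}. (3, -2): f_x = -3 ≠ 0.
  x = 4: f_y(4, y) = 3*y**2 + 12*y + 5; no integer root y with |y| ≤ 4.
Only singular point on the grid: (2, -3).
Classify: substitute x = 2 + u, y = -3 + v and expand: f = u**3 - u**2*v - u**2 - 2*u*v**2 + v**3 + v**2.
No constant or linear terms (consistent with a singular point). Quadratic part: -u**2 + v**2. Cubic part: u**3 - u**2*v - 2*u*v**2 + v**3.
The quadratic part v**2 - u**2 = (v − u)(v + u) splits into two distinct linear factors, so there are two distinct tangent lines y − -3 = ±(x − 2) — this is a node (ordinary double point).
Classification: node.
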